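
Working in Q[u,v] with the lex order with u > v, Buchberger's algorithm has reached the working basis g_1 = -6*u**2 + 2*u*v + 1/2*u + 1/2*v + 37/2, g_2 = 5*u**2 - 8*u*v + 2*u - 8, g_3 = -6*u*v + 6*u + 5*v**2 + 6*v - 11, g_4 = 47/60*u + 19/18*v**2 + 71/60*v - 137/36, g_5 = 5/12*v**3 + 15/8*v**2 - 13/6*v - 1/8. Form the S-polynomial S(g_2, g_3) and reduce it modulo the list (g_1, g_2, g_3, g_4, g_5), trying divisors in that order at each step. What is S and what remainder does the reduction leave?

S(g_2, g_3) = u**2 - 23/30*u*v**2 + 7/5*u*v - 11/6*u - 8/5*v; remainder on division = 1429/360*v**2 - 77/60*v - 967/360.

lcm(LM(g_2), LM(g_3)) = u**2*v.
S = (lcm/LT(g_2))·g_2 − (lcm/LT(g_3))·g_3 = u**2 - 23/30*u*v**2 + 7/5*u*v - 11/6*u - 8/5*v.
Reduce S modulo (g_1, g_2, g_3, g_4, g_5) in that order:
  leading term u**2: subtract (-1/6)·g_1 from u**2 - 23/30*u*v**2 + 7/5*u*v - 11/6*u - 8/5*v → -23/30*u*v**2 + 26/15*u*v - 7/4*u - 91/60*v + 37/12
  leading term u*v**2: subtract (23/180*v)·g_3 from -23/30*u*v**2 + 26/15*u*v - 7/4*u - 91/60*v + 37/12 → 29/30*u*v - 7/4*u - 23/36*v**3 - 23/30*v**2 - 1/9*v + 37/12
  leading term u*v: subtract (-29/180)·g_3 from 29/30*u*v - 7/4*u - 23/36*v**3 - 23/30*v**2 - 1/9*v + 37/12 → -47/60*u - 23/36*v**3 + 7/180*v**2 + 77/90*v + 59/45
  leading term u: subtract (-1)·g_4 from -47/60*u - 23/36*v**3 + 7/180*v**2 + 77/90*v + 59/45 → -23/36*v**3 + 197/180*v**2 + 367/180*v - 449/180
  leading term v**3: subtract (-23/15)·g_5 from -23/36*v**3 + 197/180*v**2 + 367/180*v - 449/180 → 1429/360*v**2 - 77/60*v - 967/360
  leading term v**2: no divisor's leading term divides it; move 1429/360*v**2 to the remainder.
  leading term v: no divisor's leading term divides it; move -77/60*v to the remainder.
  leading term 1: no divisor's leading term divides it; move -967/360 to the remainder.
The remainder 1429/360*v**2 - 77/60*v - 967/360 is nonzero, so it would be added as the next basis element.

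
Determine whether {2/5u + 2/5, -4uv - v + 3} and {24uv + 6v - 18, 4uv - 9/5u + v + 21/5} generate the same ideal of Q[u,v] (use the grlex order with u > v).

Two ideals are equal iff their reduced Gröbner bases coincide (the reduced basis is unique for a fixed ordering).
Buchberger on the first generating set:
f_1 = 2/5u + 2/5, LT = u.
f_2 = -4uv - v + 3, LT = uv.

S(f_1,f_2): lcm = uv. S = 3/4v + 3/4.
  reduce S modulo (f_1, f_2):
  remainder 3/4v + 3/4 ≠ 0; add g_3 = 3/4v + 3/4 to the basis.

The other S-polynomials (S(f_1,g_3), S(f_2,g_3)) all reduce to 0 modulo the current basis, so we have a Gröbner basis.
Inter-reduce: drop elements whose leading term is divisible by another's, tail-reduce, and make monic.
Reduced Gröbner basis: {u + 1, v + 1}.

Buchberger on the second generating set:
h_1 = 24uv + 6v - 18, LT = uv.
h_2 = 4uv - 9/5u + v + 21/5, LT = uv.

S(h_1,h_2): lcm = uv. S = 9/20u - 9/5.
  reduce S modulo (h_1, h_2):
  remainder 9/20u - 9/5 ≠ 0; add k_3 = 9/20u - 9/5 to the basis.

S(h_1,k_3): lcm = uv. S = 17/4v - 3/4.
  reduce S modulo (h_1, h_2, k_3):
  remainder 17/4v - 3/4 ≠ 0; add k_4 = 17/4v - 3/4 to the basis.

The other S-polynomials (S(h_2,k_3), S(h_1,k_4), S(h_2,k_4), S(k_3,k_4)) all reduce to 0 modulo the current basis, so we have a Gröbner basis.
Inter-reduce: drop elements whose leading term is divisible by another's, tail-reduce, and make monic.
Reduced Gröbner basis: {u - 4, v - 3/17}.

These differ, so the ideals are not equal.

No, the ideals differ.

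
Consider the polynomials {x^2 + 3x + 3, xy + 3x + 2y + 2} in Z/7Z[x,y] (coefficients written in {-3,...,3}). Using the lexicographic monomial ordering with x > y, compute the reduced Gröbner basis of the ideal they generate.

f_1 = x^2 + 3x + 3, LT = x^2.
f_2 = xy + 3x + 2y + 2, LT = xy.

S(f_1,f_2): lcm = x^2y. S = -3x^2 + xy - 2x + 3y.
  leading term x^2: subtract (-3)·f_1 from -3x^2 + xy - 2x + 3y → xy + 3y + 2
  leading term xy: subtract (1)·f_2 from xy + 3y + 2 → -3x + y
  leading term x: no divisor's leading term divides it; move -3x to the remainder.
  leading term y: no divisor's leading term divides it; move y to the remainder.
  remainder -3x + y ≠ 0; add g_3 = -3x + y to the basis.

S(f_1,g_3): lcm = x^2. S = -2xy + 3x + 3.
  leading term xy: subtract (-2)·f_2 from -2xy + 3x + 3 → 2x - 3y
  leading term x: subtract (-3)·g_3 from 2x - 3y → 0
  remainder 0.

S(f_2,g_3): lcm = xy. S = 3x - 2y^2 + 2y + 2.
  leading term x: subtract (-1)·g_3 from 3x - 2y^2 + 2y + 2 → -2y^2 + 3y + 2
  leading term y^2: no divisor's leading term divides it; move -2y^2 to the remainder.
  leading term y: no divisor's leading term divides it; move 3y to the remainder.
  leading term 1: no divisor's leading term divides it; move 2 to the remainder.
  remainder -2y^2 + 3y + 2 ≠ 0; add g_4 = -2y^2 + 3y + 2 to the basis.

S(f_1,g_4): leading monomials are coprime, so the S-polynomial reduces to 0 (Buchberger's first criterion).
S(f_2,g_4): lcm = xy^2. S = xy + x + 2y^2 + 2y.
  leading term xy: subtract (1)·f_2 from xy + x + 2y^2 + 2y → -2x + 2y^2 - 2
  leading term x: subtract (3)·g_3 from -2x + 2y^2 - 2 → 2y^2 - 3y - 2
  leading term y^2: subtract (-1)·g_4 from 2y^2 - 3y - 2 → 0
  remainder 0.

S(g_3,g_4): leading monomials are coprime, so the S-polynomial reduces to 0 (Buchberger's first criterion).
Every S-polynomial of the final basis reduces to 0, so we have a Gröbner basis.
Inter-reduce: drop elements whose leading term is divisible by another's, tail-reduce, and make monic.

G = {x + 2y, y^2 + 2y - 1}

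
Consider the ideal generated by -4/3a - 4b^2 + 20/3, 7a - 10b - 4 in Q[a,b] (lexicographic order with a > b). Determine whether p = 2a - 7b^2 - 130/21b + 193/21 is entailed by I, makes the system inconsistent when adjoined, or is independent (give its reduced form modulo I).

First compute the reduced Gröbner basis of I by Buchberger's algorithm.
f_1 = -4/3a - 4b^2 + 20/3, LT = a.
f_2 = 7a - 10b - 4, LT = a.

S(f_1,f_2): lcm = a. S = 3b^2 + 10/7b - 31/7.
  reduce S modulo (f_1, f_2):
  remainder 3b^2 + 10/7b - 31/7 ≠ 0; add h_3 = 3b^2 + 10/7b - 31/7 to the basis.

The other S-polynomials (S(f_1,h_3), S(f_2,h_3)) all reduce to 0 modulo the current basis, so we have a Gröbner basis.
Inter-reduce: drop elements whose leading term is divisible by another's, tail-reduce, and make monic.
Reduced Gröbner basis: {a - 10/7b - 4/7, b^2 + 10/21b - 31/21}.
Label its elements g_1 = a - 10/7b - 4/7, g_2 = b^2 + 10/21b - 31/21.

Reduce p = 2a - 7b^2 - 130/21b + 193/21 modulo G:
  leading term a: subtract (2)·g_1 from 2a - 7b^2 - 130/21b + 193/21 → -7b^2 - 10/3b + 31/3
  leading term b^2: subtract (-7)·g_2 from -7b^2 - 10/3b + 31/3 → 0
  normal form = 0.
Since the normal form is 0, p ∈ I.

Ideal membership is decidable via reduction modulo a Gröbner basis.

2a - 7b^2 - 130/21b + 193/21 lies in I (it reduces to 0).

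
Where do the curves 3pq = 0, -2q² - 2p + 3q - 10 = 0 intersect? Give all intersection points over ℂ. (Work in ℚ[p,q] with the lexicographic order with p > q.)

Compute a lex Gröbner basis by Buchberger's algorithm.
f_1 = 3pq, LT = pq.
f_2 = -2p - 2q² + 3q - 10, LT = p.

S(f_1,f_2): lcm = pq. S = -q³ + 3/2q² - 5q.
  leading term q³: no divisor's leading term divides it; move -q³ to the remainder.
  leading term q²: no divisor's leading term divides it; move 3/2q² to the remainder.
  leading term q: no divisor's leading term divides it; move -5q to the remainder.
  remainder -q³ + 3/2q² - 5q ≠ 0; add h_3 = -q³ + 3/2q² - 5q to the basis.

The other S-polynomials (S(f_1,h_3), S(f_2,h_3)) all reduce to 0 modulo the current basis, so we have a Gröbner basis.
Inter-reduce: drop elements whose leading term is divisible by another's, tail-reduce, and make monic.
Reduced Gröbner basis: {p + q² - 3/2q + 5, q³ - 3/2q² + 5q}.

Elimination: the polynomial q³ - 3/2q² + 5q lies in the elimination ideal for q, so q ∈ {0, 3/4 - sqrt(71)*I/4, 3/4 + sqrt(71)*I/4}. For each such q, the remaining basis elements (now univariate) give the rest of the solution.
  q = 0: the earlier basis element becomes p + 5 = 0, giving p = -5 — point (-5, 0).
  q = 3/4 - sqrt(71)*I/4: the earlier basis element becomes p = 0, giving p = 0 — point (0, 3/4 - sqrt(71)*I/4).
  q = 3/4 + sqrt(71)*I/4: the earlier basis element becomes p = 0, giving p = 0 — point (0, 3/4 + sqrt(71)*I/4).
Each listed point satisfies every original equation (direct substitution).

{(-5, 0), (0, 3/4 - sqrt(71)*I/4), (0, 3/4 + sqrt(71)*I/4)}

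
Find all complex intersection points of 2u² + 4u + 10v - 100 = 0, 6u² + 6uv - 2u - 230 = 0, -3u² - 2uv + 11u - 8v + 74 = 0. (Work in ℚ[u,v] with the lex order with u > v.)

Compute a lex Gröbner basis by Buchberger's algorithm.
f_1 = 2u² + 4u + 10v - 100, LT = u².
f_2 = 6u² + 6uv - 2u - 230, LT = u².
f_3 = -3u² - 2uv + 11u - 8v + 74, LT = u².

S(f_1,f_2): lcm = u². S = -uv + 7/3u + 5v - 35/3.
  leading term uv: no divisor's leading term divides it; move -uv to the remainder.
  leading term u: no divisor's leading term divides it; move 7/3u to the remainder.
  leading term v: no divisor's leading term divides it; move 5v to the remainder.
  leading term 1: no divisor's leading term divides it; move -35/3 to the remainder.
  remainder -uv + 7/3u + 5v - 35/3 ≠ 0; add h_4 = -uv + 7/3u + 5v - 35/3 to the basis.

S(f_1,f_3): lcm = u². S = -⅔uv + 17/3u + 7/3v - 76/3.
  leading term uv: subtract (⅔)·h_4 from -⅔uv + 17/3u + 7/3v - 76/3 → 37/9u - v - 158/9
  leading term u: no divisor's leading term divides it; move 37/9u to the remainder.
  leading term v: no divisor's leading term divides it; move -v to the remainder.
  leading term 1: no divisor's leading term divides it; move -158/9 to the remainder.
  remainder 37/9u - v - 158/9 ≠ 0; add h_5 = 37/9u - v - 158/9 to the basis.

S(f_1,h_4): lcm = u²v. S = 7/3u² + 7uv - 35/3u + 5v² - 50v.
  leading term u²: subtract (7/6)·f_1 from 7/3u² + 7uv - 35/3u + 5v² - 50v → 7uv - 49/3u + 5v² - 185/3v + 350/3
  leading term uv: subtract (-7)·h_4 from 7uv - 49/3u + 5v² - 185/3v + 350/3 → 5v² - 80/3v + 35
  leading term v²: no divisor's leading term divides it; move 5v² to the remainder.
  leading term v: no divisor's leading term divides it; move -80/3v to the remainder.
  leading term 1: no divisor's leading term divides it; move 35 to the remainder.
  remainder 5v² - 80/3v + 35 ≠ 0; add h_6 = 5v² - 80/3v + 35 to the basis.

S(f_1,h_5): lcm = u². S = 9/37uv + 232/37u + 5v - 50.
  leading term uv: subtract (-9/37)·h_4 from 9/37uv + 232/37u + 5v - 50 → 253/37u + 230/37v - 1955/37
  leading term u: subtract (2277/1369)·h_5 from 253/37u + 230/37v - 1955/37 → 10787/1369v - 32361/1369
  leading term v: no divisor's leading term divides it; move 10787/1369v to the remainder.
  leading term 1: no divisor's leading term divides it; move -32361/1369 to the remainder.
  remainder 10787/1369v - 32361/1369 ≠ 0; add h_7 = 10787/1369v - 32361/1369 to the basis.

The other S-polynomials (S(f_2,f_3), S(f_2,h_4), S(f_3,h_4), S(f_2,h_5), S(f_3,h_5), S(h_4,h_5), S(f_1,h_6), S(f_2,h_6), S(f_3,h_6), S(h_4,h_6), S(h_5,h_6), S(f_1,h_7), S(f_2,h_7), S(f_3,h_7), S(h_4,h_7), S(h_5,h_7), S(h_6,h_7)) all reduce to 0 modulo the current basis, so we have a Gröbner basis.
Inter-reduce: drop elements whose leading term is divisible by another's, tail-reduce, and make monic.
Reduced Gröbner basis: {u - 5, v - 3}.

From the last basis element, v - 3 = 0, so v takes values in {3}. Each choice, substituted upward through the basis, yields the corresponding point(s) of the solution set.
  v = 3: the earlier basis element becomes u - 5 = 0, giving u = 5 — point (5, 3).

{(5, 3)}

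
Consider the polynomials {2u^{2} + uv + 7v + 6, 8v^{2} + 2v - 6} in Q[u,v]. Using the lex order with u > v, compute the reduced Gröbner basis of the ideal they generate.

f_1 = 2u^{2} + uv + 7v + 6, LT = u^{2}.
f_2 = 8v^{2} + 2v - 6, LT = v^{2}.

The S-polynomials (S(f_1,f_2)) all reduce to 0 modulo the current basis, so we have a Gröbner basis.

G = {u^{2} + \tfrac{1}{2}uv + \tfrac{7}{2}v + 3, v^{2} + \tfrac{1}{4}v - \tfrac{3}{4}}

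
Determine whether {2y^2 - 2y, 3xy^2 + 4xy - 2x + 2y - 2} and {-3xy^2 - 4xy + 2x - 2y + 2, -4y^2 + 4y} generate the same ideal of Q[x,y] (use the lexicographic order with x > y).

Equality of ideals is decidable: compute both reduced Gröbner bases (unique for the ordering) and check whether they agree.
Buchberger on the first generating set:
f_1 = 2y^2 - 2y, LT = y^2.
f_2 = 3xy^2 + 4xy - 2x + 2y - 2, LT = xy^2.

S(f_1,f_2): lcm = xy^2. S = -7/3xy + 2/3x - 2/3y + 2/3.
  reduce S modulo (f_1, f_2):
  remainder -7/3xy + 2/3x - 2/3y + 2/3 ≠ 0; add g_3 = -7/3xy + 2/3x - 2/3y + 2/3 to the basis.

S(f_1,g_3): lcm = xy^2. S = -5/7xy - 2/7y^2 + 2/7y.
  reduce S modulo (f_1, f_2, g_3):
  remainder -10/49x + 10/49y - 10/49 ≠ 0; add g_4 = -10/49x + 10/49y - 10/49 to the basis.

The other S-polynomials (S(f_2,g_3), S(f_1,g_4), S(f_2,g_4), S(g_3,g_4)) all reduce to 0 modulo the current basis, so we have a Gröbner basis.
Inter-reduce: drop elements whose leading term is divisible by another's, tail-reduce, and make monic.
Reduced Gröbner basis: {x - y + 1, y^2 - y}.

Buchberger on the second generating set:
h_1 = -3xy^2 - 4xy + 2x - 2y + 2, LT = xy^2.
h_2 = -4y^2 + 4y, LT = y^2.

S(h_1,h_2): lcm = xy^2. S = 7/3xy - 2/3x + 2/3y - 2/3.
  reduce S modulo (h_1, h_2):
  remainder 7/3xy - 2/3x + 2/3y - 2/3 ≠ 0; add k_3 = 7/3xy - 2/3x + 2/3y - 2/3 to the basis.

S(h_1,k_3): lcm = xy^2. S = 34/21xy - 2/3x - 2/7y^2 + 20/21y - 2/3.
  reduce S modulo (h_1, h_2, k_3):
  remainder -10/49x + 10/49y - 10/49 ≠ 0; add k_4 = -10/49x + 10/49y - 10/49 to the basis.

The other S-polynomials (S(h_2,k_3), S(h_1,k_4), S(h_2,k_4), S(k_3,k_4)) all reduce to 0 modulo the current basis, so we have a Gröbner basis.
Inter-reduce: drop elements whose leading term is divisible by another's, tail-reduce, and make monic.
Reduced Gröbner basis: {x - y + 1, y^2 - y}.

These coincide, so the ideals are equal.

Yes, the ideals are equal.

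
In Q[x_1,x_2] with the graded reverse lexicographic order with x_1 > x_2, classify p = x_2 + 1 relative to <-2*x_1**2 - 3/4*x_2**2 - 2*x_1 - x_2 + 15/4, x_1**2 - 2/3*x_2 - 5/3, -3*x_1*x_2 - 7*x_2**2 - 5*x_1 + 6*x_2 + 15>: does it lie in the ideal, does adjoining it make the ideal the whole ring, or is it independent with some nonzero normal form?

First compute the reduced Gröbner basis of I by Buchberger's algorithm.
f_1 = -2*x_1**2 - 3/4*x_2**2 - 2*x_1 - x_2 + 15/4, LT = x_1**2.
f_2 = x_1**2 - 2/3*x_2 - 5/3, LT = x_1**2.
f_3 = -3*x_1*x_2 - 7*x_2**2 - 5*x_1 + 6*x_2 + 15, LT = x_1*x_2.

S(f_1,f_2): lcm = x_1**2. S = 3/8*x_2**2 + x_1 + 7/6*x_2 - 5/24.
  leading term x_2**2: no divisor's leading term divides it; move 3/8*x_2**2 to the remainder.
  leading term x_1: no divisor's leading term divides it; move x_1 to the remainder.
  leading term x_2: no divisor's leading term divides it; move 7/6*x_2 to the remainder.
  leading term 1: no divisor's leading term divides it; move -5/24 to the remainder.
  remainder 3/8*x_2**2 + x_1 + 7/6*x_2 - 5/24 ≠ 0; add h_4 = 3/8*x_2**2 + x_1 + 7/6*x_2 - 5/24 to the basis.

S(f_1,f_3): lcm = x_1**2*x_2. S = -7/3*x_1*x_2**2 + 3/8*x_2**3 - 5/3*x_1**2 + 3*x_1*x_2 + 1/2*x_2**2 + 5*x_1 - 15/8*x_2.
  leading term x_1*x_2**2: subtract (7/9*x_2)·f_3 from -7/3*x_1*x_2**2 + 3/8*x_2**3 - 5/3*x_1**2 + 3*x_1*x_2 + 1/2*x_2**2 + 5*x_1 - 15/8*x_2 → 419/72*x_2**3 - 5/3*x_1**2 + 62/9*x_1*x_2 - 25/6*x_2**2 + 5*x_1 - 325/24*x_2
  leading term x_2**3: subtract (419/27*x_2)·h_4 from 419/72*x_2**3 - 5/3*x_1**2 + 62/9*x_1*x_2 - 25/6*x_2**2 + 5*x_1 - 325/24*x_2 → -5/3*x_1**2 - 233/27*x_1*x_2 - 1804/81*x_2**2 + 5*x_1 - 835/81*x_2
  leading term x_1**2: subtract (5/6)·f_1 from -5/3*x_1**2 - 233/27*x_1*x_2 - 1804/81*x_2**2 + 5*x_1 - 835/81*x_2 → -233/27*x_1*x_2 - 14027/648*x_2**2 + 20/3*x_1 - 1535/162*x_2 - 25/8
  leading term x_1*x_2: subtract (233/81)·f_3 from -233/27*x_1*x_2 - 14027/648*x_2**2 + 20/3*x_1 - 1535/162*x_2 - 25/8 → -979/648*x_2**2 + 1705/81*x_1 - 4331/162*x_2 - 9995/216
  leading term x_2**2: subtract (-979/243)·h_4 from -979/648*x_2**2 + 1705/81*x_1 - 4331/162*x_2 - 9995/216 → 6094/243*x_1 - 16063/729*x_2 - 34345/729
  leading term x_1: no divisor's leading term divides it; move 6094/243*x_1 to the remainder.
  leading term x_2: no divisor's leading term divides it; move -16063/729*x_2 to the remainder.
  leading term 1: no divisor's leading term divides it; move -34345/729 to the remainder.
  remainder 6094/243*x_1 - 16063/729*x_2 - 34345/729 ≠ 0; add h_5 = 6094/243*x_1 - 16063/729*x_2 - 34345/729 to the basis.

S(f_3,h_4): lcm = x_1*x_2**2. S = 7/3*x_2**3 - 8/3*x_1**2 - 13/9*x_1*x_2 - 2*x_2**2 + 5/9*x_1 - 5*x_2.
  leading term x_2**3: subtract (56/9*x_2)·h_4 from 7/3*x_2**3 - 8/3*x_1**2 - 13/9*x_1*x_2 - 2*x_2**2 + 5/9*x_1 - 5*x_2 → -8/3*x_1**2 - 23/3*x_1*x_2 - 250/27*x_2**2 + 5/9*x_1 - 100/27*x_2
  leading term x_1**2: subtract (4/3)·f_1 from -8/3*x_1**2 - 23/3*x_1*x_2 - 250/27*x_2**2 + 5/9*x_1 - 100/27*x_2 → -23/3*x_1*x_2 - 223/27*x_2**2 + 29/9*x_1 - 64/27*x_2 - 5
  leading term x_1*x_2: subtract (23/9)·f_3 from -23/3*x_1*x_2 - 223/27*x_2**2 + 29/9*x_1 - 64/27*x_2 - 5 → 260/27*x_2**2 + 16*x_1 - 478/27*x_2 - 130/3
  leading term x_2**2: subtract (2080/81)·h_4 from 260/27*x_2**2 + 16*x_1 - 478/27*x_2 - 130/3 → -784/81*x_1 - 11582/243*x_2 - 9230/243
  leading term x_1: subtract (-1176/3047)·h_5 from -784/81*x_1 - 11582/243*x_2 - 9230/243 → -13862350/246807*x_2 - 13862350/246807
  leading term x_2: no divisor's leading term divides it; move -13862350/246807*x_2 to the remainder.
  leading term 1: no divisor's leading term divides it; move -13862350/246807 to the remainder.
  remainder -13862350/246807*x_2 - 13862350/246807 ≠ 0; add h_6 = -13862350/246807*x_2 - 13862350/246807 to the basis.

The other S-polynomials (S(f_2,f_3), S(f_1,h_4), S(f_2,h_4), S(f_1,h_5), S(f_2,h_5), S(f_3,h_5), S(h_4,h_5), S(f_1,h_6), S(f_2,h_6), S(f_3,h_6), S(h_4,h_6), S(h_5,h_6)) all reduce to 0 modulo the current basis, so we have a Gröbner basis.
Inter-reduce: drop elements whose leading term is divisible by another's, tail-reduce, and make monic.
Reduced Gröbner basis: {x_1 - 1, x_2 + 1}.
Label its elements g_1 = x_1 - 1, g_2 = x_2 + 1.

Reduce p = x_2 + 1 modulo G:
  leading term x_2: subtract (1)·g_2 from x_2 + 1 → 0
  normal form = 0.
Since the normal form is 0, p ∈ I.

x_2 + 1 lies in I (it reduces to 0).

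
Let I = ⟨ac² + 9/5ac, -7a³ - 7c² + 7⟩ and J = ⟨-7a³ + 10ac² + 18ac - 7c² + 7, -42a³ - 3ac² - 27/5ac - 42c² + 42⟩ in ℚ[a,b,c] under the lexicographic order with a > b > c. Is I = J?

For a fixed monomial order, each ideal has a unique reduced Gröbner basis; comparing bases decides equality.
Buchberger on the first generating set:
f_1 = ac² + 9/5ac, LT = ac².
f_2 = -7a³ - 7c² + 7, LT = a³.

S(f_1,f_2): lcm = a³c². S = 9/5a³c - c⁴ + c².
  reduce S modulo (f_1, f_2):
  remainder -c⁴ - 9/5c³ + c² + 9/5c ≠ 0; add g_3 = -c⁴ - 9/5c³ + c² + 9/5c to the basis.

The other S-polynomials (S(f_1,g_3), S(f_2,g_3)) all reduce to 0 modulo the current basis, so we have a Gröbner basis.
Inter-reduce: drop elements whose leading term is divisible by another's, tail-reduce, and make monic.
Reduced Gröbner basis: {a³ + c² - 1, ac² + 9/5ac, c⁴ + 9/5c³ - c² - 9/5c}.

Buchberger on the second generating set:
h_1 = -7a³ + 10ac² + 18ac - 7c² + 7, LT = a³.
h_2 = -42a³ - 3ac² - 27/5ac - 42c² + 42, LT = a³.

S(h_1,h_2): lcm = a³. S = -3/2ac² - 27/10ac.
  reduce S modulo (h_1, h_2):
  remainder -3/2ac² - 27/10ac ≠ 0; add k_3 = -3/2ac² - 27/10ac to the basis.

S(h_1,k_3): lcm = a³c². S = -9/5a³c - 10/7ac⁴ - 18/7ac³ + c⁴ - c².
  reduce S modulo (h_1, h_2, k_3):
  remainder c⁴ + 9/5c³ - c² - 9/5c ≠ 0; add k_4 = c⁴ + 9/5c³ - c² - 9/5c to the basis.

The other S-polynomials (S(h_2,k_3), S(h_1,k_4), S(h_2,k_4), S(k_3,k_4)) all reduce to 0 modulo the current basis, so we have a Gröbner basis.
Inter-reduce: drop elements whose leading term is divisible by another's, tail-reduce, and make monic.
Reduced Gröbner basis: {a³ + c² - 1, ac² + 9/5ac, c⁴ + 9/5c³ - c² - 9/5c}.

The two bases agree; hence the ideals are identical.

Yes, the ideals are equal.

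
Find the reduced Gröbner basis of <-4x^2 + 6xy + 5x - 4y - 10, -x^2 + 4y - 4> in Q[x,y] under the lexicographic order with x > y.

G = {x + 18/17y^2 - 53/17y, y^3 - 19/9y^2 + 25/36y - 17/18}

f_1 = -4x^2 + 6xy + 5x - 4y - 10, LT = x^2.
f_2 = -x^2 + 4y - 4, LT = x^2.

S(f_1,f_2): lcm = x^2. S = -3/2xy - 5/4x + 5y - 3/2.
  reduce S modulo (f_1, f_2):
  remainder -3/2xy - 5/4x + 5y - 3/2 ≠ 0; add g_3 = -3/2xy - 5/4x + 5y - 3/2 to the basis.

S(f_1,g_3): lcm = x^2y. S = -5/6x^2 - 3/2xy^2 + 25/12xy - x + y^2 + 5/2y.
  reduce S modulo (f_1, f_2, g_3):
  remainder -34/9x - 4y^2 + 106/9y ≠ 0; add g_4 = -34/9x - 4y^2 + 106/9y to the basis.

S(g_3,g_4): lcm = xy. S = 5/6x - 18/17y^3 + 53/17y^2 - 10/3y + 1.
  reduce S modulo (f_1, f_2, g_3, g_4):
  remainder -18/17y^3 + 38/17y^2 - 25/34y + 1 ≠ 0; add g_5 = -18/17y^3 + 38/17y^2 - 25/34y + 1 to the basis.

The other S-polynomials (S(f_2,g_3), S(f_1,g_4), S(f_2,g_4), S(f_1,g_5), S(f_2,g_5), S(g_3,g_5), S(g_4,g_5)) all reduce to 0 modulo the current basis, so we have a Gröbner basis.
Inter-reduce: drop elements whose leading term is divisible by another's, tail-reduce, and make monic.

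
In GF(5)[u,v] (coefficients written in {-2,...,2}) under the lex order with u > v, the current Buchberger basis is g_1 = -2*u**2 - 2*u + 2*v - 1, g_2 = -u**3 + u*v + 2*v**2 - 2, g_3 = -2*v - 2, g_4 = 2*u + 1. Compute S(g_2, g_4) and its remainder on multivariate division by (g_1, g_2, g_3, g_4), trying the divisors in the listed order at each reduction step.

lcm(LM(g_2), LM(g_4)) = u**3.
S = (lcm/LT(g_2))·g_2 − (lcm/LT(g_4))·g_4 = 2*u**2 - u*v - 2*v**2 + 2.
Reduce S modulo (g_1, g_2, g_3, g_4) in that order:
  leading term u**2: subtract (-1)·g_1 from 2*u**2 - u*v - 2*v**2 + 2 → -u*v - 2*u - 2*v**2 + 2*v + 1
  leading term u*v: subtract (-2*u)·g_3 from -u*v - 2*u - 2*v**2 + 2*v + 1 → -u - 2*v**2 + 2*v + 1
  leading term u: subtract (2)·g_4 from -u - 2*v**2 + 2*v + 1 → -2*v**2 + 2*v - 1
  leading term v**2: subtract (v)·g_3 from -2*v**2 + 2*v - 1 → -v - 1
  leading term v: subtract (-2)·g_3 from -v - 1 → 0
The remainder is 0, so this S-polynomial contributes no new basis element.

S(g_2, g_4) = 2*u**2 - u*v - 2*v**2 + 2; remainder on division = 0.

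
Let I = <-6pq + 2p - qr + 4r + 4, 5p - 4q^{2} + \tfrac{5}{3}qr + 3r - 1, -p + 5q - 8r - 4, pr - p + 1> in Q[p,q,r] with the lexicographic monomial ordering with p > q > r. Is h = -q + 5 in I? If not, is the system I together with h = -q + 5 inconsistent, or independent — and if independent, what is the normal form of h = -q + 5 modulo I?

First compute the reduced Gröbner basis of I by Buchberger's algorithm.
f_1 = -6pq + 2p - qr + 4r + 4, LT = pq.
f_2 = 5p - 4q^{2} + \tfrac{5}{3}qr + 3r - 1, LT = p.
f_3 = -p + 5q - 8r - 4, LT = p.
f_4 = pr - p + 1, LT = pr.

S(f_1,f_2): lcm = pq. S = -\tfrac{1}{3}p + \tfrac{4}{5}q^{3} - \tfrac{1}{3}q^{2}r - \tfrac{13}{30}qr + \tfrac{1}{5}q - \tfrac{2}{3}r - \tfrac{2}{3}.
  reduce S modulo (f_1, f_2, f_3, f_4):
  remainder \tfrac{4}{5}q^{3} - \tfrac{1}{3}q^{2}r - \tfrac{4}{15}q^{2} - \tfrac{29}{90}qr + \tfrac{1}{5}q - \tfrac{7}{15}r - \tfrac{11}{15} ≠ 0; add k_5 = \tfrac{4}{5}q^{3} - \tfrac{1}{3}q^{2}r - \tfrac{4}{15}q^{2} - \tfrac{29}{90}qr + \tfrac{1}{5}q - \tfrac{7}{15}r - \tfrac{11}{15} to the basis.

S(f_1,f_3): lcm = pq. S = -\tfrac{1}{3}p + 5q^{2} - \tfrac{47}{6}qr - 4q - \tfrac{2}{3}r - \tfrac{2}{3}.
  reduce S modulo (f_1, f_2, f_3, f_4, k_5):
  remainder \tfrac{71}{15}q^{2} - \tfrac{139}{18}qr - 4q - \tfrac{7}{15}r - \tfrac{11}{15} ≠ 0; add k_6 = \tfrac{71}{15}q^{2} - \tfrac{139}{18}qr - 4q - \tfrac{7}{15}r - \tfrac{11}{15} to the basis.

S(f_1,f_4): lcm = pqr. S = pq - \tfrac{1}{3}pr + \tfrac{1}{6}qr^{2} - q - \tfrac{2}{3}r^{2} - \tfrac{2}{3}r.
  reduce S modulo (f_1, f_2, f_3, f_4, k_5, k_6):
  remainder -\tfrac{67}{426}qr^{2} - \tfrac{29}{426}qr - \tfrac{55}{71}q - \tfrac{35}{71}r^{2} - \tfrac{20}{71}r + \tfrac{55}{71} ≠ 0; add k_7 = -\tfrac{67}{426}qr^{2} - \tfrac{29}{426}qr - \tfrac{55}{71}q - \tfrac{35}{71}r^{2} - \tfrac{20}{71}r + \tfrac{55}{71} to the basis.

S(f_2,f_3): lcm = p. S = -\tfrac{4}{5}q^{2} + \tfrac{1}{3}qr + 5q - \tfrac{37}{5}r - \tfrac{21}{5}.
  reduce S modulo (f_1, f_2, f_3, f_4, k_5, k_6, k_7):
  remainder -\tfrac{69}{71}qr + \tfrac{307}{71}q - \tfrac{531}{71}r - \tfrac{307}{71} ≠ 0; add k_8 = -\tfrac{69}{71}qr + \tfrac{307}{71}q - \tfrac{531}{71}r - \tfrac{307}{71} to the basis.

S(f_2,f_4): lcm = pr. S = p - \tfrac{4}{5}q^{2}r + \tfrac{1}{3}qr^{2} + \tfrac{3}{5}r^{2} - \tfrac{1}{5}r - 1.
  reduce S modulo (f_1, f_2, f_3, f_4, k_5, k_6, k_7, k_8):
  remainder \tfrac{13330}{1541}q + \tfrac{239}{67}r^{2} - \tfrac{7116}{1541}r - \tfrac{13330}{1541} ≠ 0; add k_9 = \tfrac{13330}{1541}q + \tfrac{239}{67}r^{2} - \tfrac{7116}{1541}r - \tfrac{13330}{1541} to the basis.

S(f_3,f_4): lcm = pr. S = p - 5qr + 8r^{2} + 4r - 1.
  reduce S modulo (f_1, f_2, f_3, f_4, k_5, k_6, k_7, k_8, k_9):
  remainder \tfrac{60433}{3999}r^{2} + \tfrac{33687}{1333}r ≠ 0; add k_10 = \tfrac{60433}{3999}r^{2} + \tfrac{33687}{1333}r to the basis.

S(f_1,k_6): lcm = pq^{2}. S = \tfrac{695}{426}pqr + \tfrac{109}{213}pq + \tfrac{7}{71}pr + \tfrac{11}{71}p + \tfrac{1}{6}q^{2}r - \tfrac{2}{3}qr - \tfrac{2}{3}q.
  reduce S modulo (f_1, f_2, f_3, f_4, k_5, k_6, k_7, k_8, k_9, k_10):
  remainder -\tfrac{63846890}{38616687}r ≠ 0; add k_11 = -\tfrac{63846890}{38616687}r to the basis.

The other S-polynomials (S(f_1,k_5), S(f_2,k_5), S(f_3,k_5), S(f_4,k_5), S(f_2,k_6), S(f_3,k_6), S(f_4,k_6), S(k_5,k_6), S(f_1,k_7), S(f_2,k_7), S(f_3,k_7), S(f_4,k_7), S(k_5,k_7), S(k_6,k_7), S(f_1,k_8), S(f_2,k_8), S(f_3,k_8), S(f_4,k_8), S(k_5,k_8), S(k_6,k_8), S(k_7,k_8), S(f_1,k_9), S(f_2,k_9), S(f_3,k_9), S(f_4,k_9), S(k_5,k_9), S(k_6,k_9), S(k_7,k_9), S(k_8,k_9), S(f_1,k_10), S(f_2,k_10), S(f_3,k_10), S(f_4,k_10), S(k_5,k_10), S(k_6,k_10), S(k_7,k_10), S(k_8,k_10), S(k_9,k_10), S(f_1,k_11), S(f_2,k_11), S(f_3,k_11), S(f_4,k_11), S(k_5,k_11), S(k_6,k_11), S(k_7,k_11), S(k_8,k_11), S(k_9,k_11), S(k_10,k_11)) all reduce to 0 modulo the current basis, so we have a Gröbner basis.
Inter-reduce: drop elements whose leading term is divisible by another's, tail-reduce, and make monic.
Reduced Gröbner basis: {p - 1, q - 1, r}.
Label its elements g_1 = p - 1, g_2 = q - 1, g_3 = r.

Reduce h = -q + 5 modulo G:
  leading term q: subtract (-1)·g_2 from -q + 5 → 4
  leading term 1: no divisor's leading term divides it; move 4 to the remainder.
  normal form = 4.
The normal form is nonzero, so h ∉ I. Since h minus its normal form lies in I, I + (h) = I + (n) where n = 4; decide whether this ideal is the whole ring.
Here n = 4 is a nonzero constant, hence a unit: 1 ∈ I + (h), the Gröbner basis of I + (h) is {1}, and the enlarged system has no common solution — adjoining h is inconsistent.

Adjoining -q + 5 makes the ideal the whole ring: the system is inconsistent.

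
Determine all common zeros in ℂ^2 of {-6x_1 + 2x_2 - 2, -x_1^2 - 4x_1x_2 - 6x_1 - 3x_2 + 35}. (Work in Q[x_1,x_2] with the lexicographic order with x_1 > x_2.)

Compute a lex Gröbner basis by Buchberger's algorithm.
f_1 = -6x_1 + 2x_2 - 2, LT = x_1.
f_2 = -x_1^2 - 4x_1x_2 - 6x_1 - 3x_2 + 35, LT = x_1^2.

S(f_1,f_2): lcm = x_1^2. S = -13/3x_1x_2 - 17/3x_1 - 3x_2 + 35.
  reduce S modulo (f_1, f_2):
  remainder -13/9x_2^2 - 31/9x_2 + 332/9 ≠ 0; add h_3 = -13/9x_2^2 - 31/9x_2 + 332/9 to the basis.

The other S-polynomials (S(f_1,h_3), S(f_2,h_3)) all reduce to 0 modulo the current basis, so we have a Gröbner basis.
Inter-reduce: drop elements whose leading term is divisible by another's, tail-reduce, and make monic.
Reduced Gröbner basis: {x_1 - 1/3x_2 + 1/3, x_2^2 + 31/13x_2 - 332/13}.

A lex Gröbner basis eliminates variables successively. Here x_2^2 + 31/13x_2 - 332/13 depends only on x_2, with roots {-83/13, 4}; lifting each root through the earlier basis elements recovers the full solutions.
  x_2 = -83/13: the earlier basis element becomes x_1 + 32/13 = 0, giving x_1 = -32/13 — point (-32/13, -83/13).
  x_2 = 4: the earlier basis element becomes x_1 - 1 = 0, giving x_1 = 1 — point (1, 4).
Zero-dimensionality of the ideal guarantees finitely many solutions over ℂ.

{(-32/13, -83/13), (1, 4)}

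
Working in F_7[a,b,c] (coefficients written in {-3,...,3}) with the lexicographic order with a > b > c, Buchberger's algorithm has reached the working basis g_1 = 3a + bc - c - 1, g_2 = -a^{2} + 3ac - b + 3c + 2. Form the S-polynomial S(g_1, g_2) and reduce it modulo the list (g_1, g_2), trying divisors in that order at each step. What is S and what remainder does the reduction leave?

S(g_1, g_2) = -2abc - 2ac + 2a - b + 3c + 2; remainder on division = 3b^{2}c^{2} + bc - b - 3c^{2} + 3c - 2.

lcm(LM(g_1), LM(g_2)) = a^{2}.
S = (lcm/LT(g_1))·g_1 − (lcm/LT(g_2))·g_2 = -2abc - 2ac + 2a - b + 3c + 2.
Reduce S modulo (g_1, g_2) in that order:
  leading term abc: subtract (-3bc)·g_1 from -2abc - 2ac + 2a - b + 3c + 2 → -2ac + 2a + 3b^{2}c^{2} - 3bc^{2} - 3bc - b + 3c + 2
  leading term ac: subtract (-3c)·g_1 from -2ac + 2a + 3b^{2}c^{2} - 3bc^{2} - 3bc - b + 3c + 2 → 2a + 3b^{2}c^{2} - 3bc - b - 3c^{2} + 2
  leading term a: subtract (3)·g_1 from 2a + 3b^{2}c^{2} - 3bc - b - 3c^{2} + 2 → 3b^{2}c^{2} + bc - b - 3c^{2} + 3c - 2
  leading term b^{2}c^{2}: no divisor's leading term divides it; move 3b^{2}c^{2} to the remainder.
  leading term bc: no divisor's leading term divides it; move bc to the remainder.
  leading term b: no divisor's leading term divides it; move -b to the remainder.
  leading term c^{2}: no divisor's leading term divides it; move -3c^{2} to the remainder.
  leading term c: no divisor's leading term divides it; move 3c to the remainder.
  leading term 1: no divisor's leading term divides it; move -2 to the remainder.
The remainder 3b^{2}c^{2} + bc - b - 3c^{2} + 3c - 2 is nonzero, so it would be added as the next basis element.
This is the inner loop of Buchberger's algorithm — each nonzero remainder becomes a new basis element.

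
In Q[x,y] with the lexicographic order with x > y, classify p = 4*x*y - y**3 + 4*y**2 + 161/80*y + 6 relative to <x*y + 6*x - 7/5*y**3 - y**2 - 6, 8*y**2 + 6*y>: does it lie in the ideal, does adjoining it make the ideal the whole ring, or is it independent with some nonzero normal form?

Adjoining 4*x*y - y**3 + 4*y**2 + 161/80*y + 6 makes the ideal the whole ring: the system is inconsistent.

First compute the reduced Gröbner basis of I by Buchberger's algorithm.
f_1 = x*y + 6*x - 7/5*y**3 - y**2 - 6, LT = x*y.
f_2 = 8*y**2 + 6*y, LT = y**2.

S(f_1,f_2): lcm = x*y**2. S = 21/4*x*y - 7/5*y**4 - y**3 - 6*y.
  leading term x*y: subtract (21/4)·f_1 from 21/4*x*y - 7/5*y**4 - y**3 - 6*y → -63/2*x - 7/5*y**4 + 127/20*y**3 + 21/4*y**2 - 6*y + 63/2
  leading term x: no divisor's leading term divides it; move -63/2*x to the remainder.
  leading term y**4: subtract (-7/40*y**2)·f_2 from -7/5*y**4 + 127/20*y**3 + 21/4*y**2 - 6*y + 63/2 → 37/5*y**3 + 21/4*y**2 - 6*y + 63/2
  leading term y**3: subtract (37/40*y)·f_2 from 37/5*y**3 + 21/4*y**2 - 6*y + 63/2 → -3/10*y**2 - 6*y + 63/2
  leading term y**2: subtract (-3/80)·f_2 from -3/10*y**2 - 6*y + 63/2 → -231/40*y + 63/2
  leading term y: no divisor's leading term divides it; move -231/40*y to the remainder.
  leading term 1: no divisor's leading term divides it; move 63/2 to the remainder.
  remainder -63/2*x - 231/40*y + 63/2 ≠ 0; add h_3 = -63/2*x - 231/40*y + 63/2 to the basis.

S(f_1,h_3): lcm = x*y. S = 6*x - 7/5*y**3 - 71/60*y**2 + y - 6.
  leading term x: subtract (-4/21)·h_3 from 6*x - 7/5*y**3 - 71/60*y**2 + y - 6 → -7/5*y**3 - 71/60*y**2 - 1/10*y
  leading term y**3: subtract (-7/40*y)·f_2 from -7/5*y**3 - 71/60*y**2 - 1/10*y → -2/15*y**2 - 1/10*y
  leading term y**2: subtract (-1/60)·f_2 from -2/15*y**2 - 1/10*y → 0
  remainder 0.

S(f_2,h_3): leading monomials are coprime, so the S-polynomial reduces to 0 (Buchberger's first criterion).
Every S-polynomial of the final basis reduces to 0, so we have a Gröbner basis.
Inter-reduce: drop elements whose leading term is divisible by another's, tail-reduce, and make monic.
Reduced Gröbner basis: {x + 11/60*y - 1, y**2 + 3/4*y}.
Label its elements g_1 = x + 11/60*y - 1, g_2 = y**2 + 3/4*y.

Reduce p = 4*x*y - y**3 + 4*y**2 + 161/80*y + 6 modulo G:
  leading term x*y: subtract (4*y)·g_1 from 4*x*y - y**3 + 4*y**2 + 161/80*y + 6 → -y**3 + 49/15*y**2 + 481/80*y + 6
  leading term y**3: subtract (-y)·g_2 from -y**3 + 49/15*y**2 + 481/80*y + 6 → 241/60*y**2 + 481/80*y + 6
  leading term y**2: subtract (241/60)·g_2 from 241/60*y**2 + 481/80*y + 6 → 3*y + 6
  leading term y: no divisor's leading term divides it; move 3*y to the remainder.
  leading term 1: no divisor's leading term divides it; move 6 to the remainder.
  normal form = 3*y + 6.
The normal form is nonzero, so p ∉ I. Since p minus its normal form lies in I, I + (p) = I + (r) where r = 3*y + 6; decide whether this ideal is the whole ring.
Run Buchberger on G together with r (pairs among the g_i already reduce to 0 since G is a Gröbner basis):
g_1 = x + 11/60*y - 1, LT = x.
g_2 = y**2 + 3/4*y, LT = y**2.
r = 3*y + 6, LT = y.

S(g_1,g_2): leading monomials are coprime, so the S-polynomial reduces to 0 (Buchberger's first criterion).
S(g_1,r): leading monomials are coprime, so the S-polynomial reduces to 0 (Buchberger's first criterion).
S(g_2,r): lcm = y**2. S = -5/4*y.
  leading term y: subtract (-5/12)·r from -5/4*y → 5/2
  leading term 1: no divisor's leading term divides it; move 5/2 to the remainder.
  remainder 5/2 ≠ 0; add m_4 = 5/2 to the basis.

S(g_1,m_4): leading monomials are coprime, so the S-polynomial reduces to 0 (Buchberger's first criterion).
S(g_2,m_4): leading monomials are coprime, so the S-polynomial reduces to 0 (Buchberger's first criterion).
S(r,m_4): leading monomials are coprime, so the S-polynomial reduces to 0 (Buchberger's first criterion).
Every S-polynomial of the final basis reduces to 0, so we have a Gröbner basis.
Inter-reduce: drop elements whose leading term is divisible by another's, tail-reduce, and make monic.
Reduced Gröbner basis: {1}.
The reduced Gröbner basis of I + (p) is {1}: the ideal is the whole ring, so the enlarged system has no common solution — adjoining p is inconsistent.

Ideal membership is decidable via reduction modulo a Gröbner basis.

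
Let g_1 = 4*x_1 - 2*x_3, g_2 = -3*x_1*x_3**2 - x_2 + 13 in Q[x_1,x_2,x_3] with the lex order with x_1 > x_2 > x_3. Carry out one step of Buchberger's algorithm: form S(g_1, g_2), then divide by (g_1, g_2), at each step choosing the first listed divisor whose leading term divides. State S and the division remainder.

S(g_1, g_2) = -1/3*x_2 - 1/2*x_3**3 + 13/3; remainder on division = -1/3*x_2 - 1/2*x_3**3 + 13/3.

lcm(LM(g_1), LM(g_2)) = x_1*x_3**2.
S = (lcm/LT(g_1))·g_1 − (lcm/LT(g_2))·g_2 = -1/3*x_2 - 1/2*x_3**3 + 13/3.
Reduce S modulo (g_1, g_2) in that order:
  leading term x_2: no divisor's leading term divides it; move -1/3*x_2 to the remainder.
  leading term x_3**3: no divisor's leading term divides it; move -1/2*x_3**3 to the remainder.
  leading term 1: no divisor's leading term divides it; move 13/3 to the remainder.
The remainder -1/3*x_2 - 1/2*x_3**3 + 13/3 is nonzero, so it would be added as the next basis element.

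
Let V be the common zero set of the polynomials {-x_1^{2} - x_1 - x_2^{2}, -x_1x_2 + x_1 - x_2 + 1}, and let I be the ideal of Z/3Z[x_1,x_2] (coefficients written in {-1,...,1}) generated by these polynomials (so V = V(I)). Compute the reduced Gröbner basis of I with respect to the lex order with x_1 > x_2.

f_1 = -x_1^{2} - x_1 - x_2^{2}, LT = x_1^{2}.
f_2 = -x_1x_2 + x_1 - x_2 + 1, LT = x_1x_2.

S(f_1,f_2): lcm = x_1^{2}x_2. S = x_1^{2} + x_1 + x_2^{3}.
  reduce S modulo (f_1, f_2):
  remainder x_2^{3} - x_2^{2} ≠ 0; add g_3 = x_2^{3} - x_2^{2} to the basis.

The other S-polynomials (S(f_1,g_3), S(f_2,g_3)) all reduce to 0 modulo the current basis, so we have a Gröbner basis.

G = {x_1^{2} + x_1 + x_2^{2}, x_1x_2 - x_1 + x_2 - 1, x_2^{3} - x_2^{2}}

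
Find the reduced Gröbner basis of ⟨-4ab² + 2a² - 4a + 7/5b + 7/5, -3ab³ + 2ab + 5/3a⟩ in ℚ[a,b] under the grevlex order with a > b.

G = {b⁴ + b³ - ⅔b² - 11/9b - 5/9, a³ + 7/5b³ - 16/3a² - 137/90ab + 7/5b² + 221/30a - 7/3b - 7/3, a²b - 10/3ab + 7/10b² - 10/9a + 7/10b, ab² - ½a² + a - 7/20b - 7/20}

The reduced Gröbner basis is the canonical form of the ideal for this ordering.

f_1 = -4ab² + 2a² - 4a + 7/5b + 7/5, LT = ab².
f_2 = -3ab³ + 2ab + 5/3a, LT = ab³.

S(f_1,f_2): lcm = ab³. S = -½a²b + 5/3ab - 7/20b² + 5/9a - 7/20b.
  leading term a²b: no divisor's leading term divides it; move -½a²b to the remainder.
  leading term ab: no divisor's leading term divides it; move 5/3ab to the remainder.
  leading term b²: no divisor's leading term divides it; move -7/20b² to the remainder.
  leading term a: no divisor's leading term divides it; move 5/9a to the remainder.
  leading term b: no divisor's leading term divides it; move -7/20b to the remainder.
  remainder -½a²b + 5/3ab - 7/20b² + 5/9a - 7/20b ≠ 0; add g_3 = -½a²b + 5/3ab - 7/20b² + 5/9a - 7/20b to the basis.

S(f_1,g_3): lcm = a²b². S = -½a³ + 10/3ab² - 7/10b³ + a² + 137/180ab - 7/10b² - 7/20a.
  leading term a³: no divisor's leading term divides it; move -½a³ to the remainder.
  leading term ab²: subtract (-⅚)·f_1 from 10/3ab² - 7/10b³ + a² + 137/180ab - 7/10b² - 7/20a → -7/10b³ + 8/3a² + 137/180ab - 7/10b² - 221/60a + 7/6b + 7/6
  leading term b³: no divisor's leading term divides it; move -7/10b³ to the remainder.
  leading term a²: no divisor's leading term divides it; move 8/3a² to the remainder.
  leading term ab: no divisor's leading term divides it; move 137/180ab to the remainder.
  leading term b²: no divisor's leading term divides it; move -7/10b² to the remainder.
  leading term a: no divisor's leading term divides it; move -221/60a to the remainder.
  leading term b: no divisor's leading term divides it; move 7/6b to the remainder.
  leading term 1: no divisor's leading term divides it; move 7/6 to the remainder.
  remainder -½a³ - 7/10b³ + 8/3a² + 137/180ab - 7/10b² - 221/60a + 7/6b + 7/6 ≠ 0; add g_4 = -½a³ - 7/10b³ + 8/3a² + 137/180ab - 7/10b² - 221/60a + 7/6b + 7/6 to the basis.

S(f_2,g_3): lcm = a²b³. S = 10/3ab³ - 7/10b⁴ - ⅔a²b + 10/9ab² - 7/10b³ - 5/9a².
  leading term ab³: subtract (-⅚b)·f_1 from 10/3ab³ - 7/10b⁴ - ⅔a²b + 10/9ab² - 7/10b³ - 5/9a² → -7/10b⁴ + a²b + 10/9ab² - 7/10b³ - 5/9a² - 10/3ab + 7/6b² + 7/6b
  leading term b⁴: no divisor's leading term divides it; move -7/10b⁴ to the remainder.
  leading term a²b: subtract (-2)·g_3 from a²b + 10/9ab² - 7/10b³ - 5/9a² - 10/3ab + 7/6b² + 7/6b → 10/9ab² - 7/10b³ - 5/9a² + 7/15b² + 10/9a + 7/15b
  leading term ab²: subtract (-5/18)·f_1 from 10/9ab² - 7/10b³ - 5/9a² + 7/15b² + 10/9a + 7/15b → -7/10b³ + 7/15b² + 77/90b + 7/18
  leading term b³: no divisor's leading term divides it; move -7/10b³ to the remainder.
  leading term b²: no divisor's leading term divides it; move 7/15b² to the remainder.
  leading term b: no divisor's leading term divides it; move 77/90b to the remainder.
  leading term 1: no divisor's leading term divides it; move 7/18 to the remainder.
  remainder -7/10b⁴ - 7/10b³ + 7/15b² + 77/90b + 7/18 ≠ 0; add g_5 = -7/10b⁴ - 7/10b³ + 7/15b² + 77/90b + 7/18 to the basis.

The other S-polynomials (S(f_1,g_4), S(f_2,g_4), S(g_3,g_4), S(f_1,g_5), S(f_2,g_5), S(g_3,g_5), S(g_4,g_5)) all reduce to 0 modulo the current basis, so we have a Gröbner basis.
Inter-reduce: drop elements whose leading term is divisible by another's, tail-reduce, and make monic.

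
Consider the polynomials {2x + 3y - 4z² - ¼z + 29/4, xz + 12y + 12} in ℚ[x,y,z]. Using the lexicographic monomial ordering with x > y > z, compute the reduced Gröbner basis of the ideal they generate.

G = {x + 3/2y - 2z² - ⅛z + 29/8, yz - 8y - 4/3z³ - 1/12z² + 29/12z - 8}

f_1 = 2x + 3y - 4z² - ¼z + 29/4, LT = x.
f_2 = xz + 12y + 12, LT = xz.

S(f_1,f_2): lcm = xz. S = 3/2yz - 12y - 2z³ - ⅛z² + 29/8z - 12.
  leading term yz: no divisor's leading term divides it; move 3/2yz to the remainder.
  leading term y: no divisor's leading term divides it; move -12y to the remainder.
  leading term z³: no divisor's leading term divides it; move -2z³ to the remainder.
  leading term z²: no divisor's leading term divides it; move -⅛z² to the remainder.
  leading term z: no divisor's leading term divides it; move 29/8z to the remainder.
  leading term 1: no divisor's leading term divides it; move -12 to the remainder.
  remainder 3/2yz - 12y - 2z³ - ⅛z² + 29/8z - 12 ≠ 0; add g_3 = 3/2yz - 12y - 2z³ - ⅛z² + 29/8z - 12 to the basis.

The other S-polynomials (S(f_1,g_3), S(f_2,g_3)) all reduce to 0 modulo the current basis, so we have a Gröbner basis.
Inter-reduce: drop elements whose leading term is divisible by another's, tail-reduce, and make monic.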